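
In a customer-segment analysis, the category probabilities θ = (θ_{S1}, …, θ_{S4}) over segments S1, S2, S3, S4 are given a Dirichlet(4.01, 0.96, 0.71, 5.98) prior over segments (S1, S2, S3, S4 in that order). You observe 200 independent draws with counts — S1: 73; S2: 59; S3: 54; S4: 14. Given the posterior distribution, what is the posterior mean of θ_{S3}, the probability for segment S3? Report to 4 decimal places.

The Dirichlet prior is conjugate to the Multinomial likelihood: each posterior αⱼ = prior αⱼ + observed count nⱼ.
Posterior concentration: (77.01, 59.96, 54.71, 19.98), total = 211.66.
E[θ_{S3}|data] = α_{S3}/Σα = 54.71/211.66 = 0.2585.

0.2585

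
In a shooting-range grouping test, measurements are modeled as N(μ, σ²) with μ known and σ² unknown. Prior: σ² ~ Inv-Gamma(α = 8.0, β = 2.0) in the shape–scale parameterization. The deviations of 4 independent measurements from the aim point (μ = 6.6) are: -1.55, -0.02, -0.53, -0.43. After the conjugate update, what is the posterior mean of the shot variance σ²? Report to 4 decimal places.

0.3816

With known mean μ and an Inverse-Gamma(α, β) prior on σ², the Normal likelihood is conjugate: posterior is Inv-Gamma(α + n/2, β + Σ(xᵢ−μ)²/2).
Σ(xᵢ−μ)² = (-1.55)² + (-0.02)² + (-0.53)² + (-0.43)² = 2.8687.
Posterior: Inv-Gamma(8.0 + 4/2, 2.0 + 2.8687/2) = Inv-Gamma(10.00, 3.43435).
E[σ²|data] = β/(α−1) = 3.43435/9.00 = 0.3816.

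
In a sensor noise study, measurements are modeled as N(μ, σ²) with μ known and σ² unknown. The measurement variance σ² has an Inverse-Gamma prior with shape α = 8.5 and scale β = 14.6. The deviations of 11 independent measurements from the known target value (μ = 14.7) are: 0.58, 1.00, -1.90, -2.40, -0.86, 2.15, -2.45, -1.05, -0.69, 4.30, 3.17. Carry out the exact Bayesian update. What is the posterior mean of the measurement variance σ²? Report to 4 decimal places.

3.1303

With known mean μ and an Inverse-Gamma(α, β) prior on σ², the Normal likelihood is conjugate: posterior is Inv-Gamma(α + n/2, β + Σ(xᵢ−μ)²/2).
Σ(xᵢ−μ)² = (0.58)² + (1.00)² + (-1.90)² + (-2.40)² + (-0.86)² + (2.15)² + (-2.45)² + (-1.05)² + (-0.69)² + (4.30)² + (3.17)² = 52.1885.
Posterior: Inv-Gamma(8.5 + 11/2, 14.6 + 52.1885/2) = Inv-Gamma(14.00, 40.69425).
E[σ²|data] = β/(α−1) = 40.69425/13.00 = 3.1303.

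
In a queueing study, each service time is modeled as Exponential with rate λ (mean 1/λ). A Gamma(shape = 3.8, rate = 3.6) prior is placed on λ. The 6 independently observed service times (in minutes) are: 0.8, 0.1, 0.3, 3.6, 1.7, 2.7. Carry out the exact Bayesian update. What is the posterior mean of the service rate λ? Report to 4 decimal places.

0.7656

With a Gamma(shape α, rate β) prior on the exponential rate λ, the posterior after n observations with total T = Σxᵢ is Gamma(α+n, β+T).
Sum of observations T = 9.2 minutes; n = 6.
Posterior: Gamma(3.8+6, 3.6+9.2) = Gamma(9.8, 12.8).
Posterior mean of λ = α/β = 9.8/12.8 = 0.7656.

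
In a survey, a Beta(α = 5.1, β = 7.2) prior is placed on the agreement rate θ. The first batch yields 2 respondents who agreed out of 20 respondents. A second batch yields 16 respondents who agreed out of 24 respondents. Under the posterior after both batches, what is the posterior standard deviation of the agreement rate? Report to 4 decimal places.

0.0650

The Beta prior is conjugate to a Binomial/Bernoulli likelihood; the update adds successes to α and failures to β.
After batch 1: Beta(5.1+2, 7.2+18) = Beta(7.1, 25.2).
After batch 2: Beta(7.1+16, 25.2+8) = Beta(23.1, 33.2).
Var = αβ/((α+β)²(α+β+1)) = 23.1·33.2/(56.3²·57.3) = 0.00422259; SD = √0.00422259 = 0.0650.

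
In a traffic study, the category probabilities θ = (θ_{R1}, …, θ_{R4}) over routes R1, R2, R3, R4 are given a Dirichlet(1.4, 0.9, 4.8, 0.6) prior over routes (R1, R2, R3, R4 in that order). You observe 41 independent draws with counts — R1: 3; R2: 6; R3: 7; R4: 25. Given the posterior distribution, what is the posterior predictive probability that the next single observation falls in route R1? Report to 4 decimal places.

The Dirichlet prior is conjugate to the Multinomial likelihood: each posterior αⱼ = prior αⱼ + observed count nⱼ.
Posterior concentration: (4.4, 6.9, 11.8, 25.6), total = 48.7.
P(next = R1 | data) = α_{R1}/Σα = 0.0903.

0.0903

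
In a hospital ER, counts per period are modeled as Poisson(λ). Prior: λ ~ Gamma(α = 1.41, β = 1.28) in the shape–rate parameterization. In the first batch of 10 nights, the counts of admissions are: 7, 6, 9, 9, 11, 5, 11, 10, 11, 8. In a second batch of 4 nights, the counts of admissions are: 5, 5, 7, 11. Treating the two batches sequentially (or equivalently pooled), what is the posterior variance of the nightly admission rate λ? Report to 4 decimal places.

With a Gamma(shape α, rate β) prior, the Poisson likelihood is conjugate: the posterior is Gamma(α + ΣXᵢ, β + n).
Batch 1: sum of counts S = 87 over n = 10 nights.
After batch 1: Gamma(α+S, β+n) = Gamma(1.41+87, 1.28+10) = Gamma(88.41, 11.28).
Batch 2: sum of counts S = 28 over n = 4 nights.
After batch 2: Gamma(α+S, β+n) = Gamma(88.41+28, 11.28+4) = Gamma(116.41, 15.28).
Var = α/β² = 116.41/15.28² = 0.4986.

0.4986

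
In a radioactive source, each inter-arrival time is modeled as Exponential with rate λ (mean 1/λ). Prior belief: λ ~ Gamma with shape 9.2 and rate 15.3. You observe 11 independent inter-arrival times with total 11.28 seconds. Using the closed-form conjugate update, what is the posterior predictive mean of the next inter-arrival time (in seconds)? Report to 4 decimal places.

1.3844

With a Gamma(shape α, rate β) prior on the exponential rate λ, the posterior after n observations with total T = Σxᵢ is Gamma(α+n, β+T).
Posterior: Gamma(9.2+11, 15.3+11.28) = Gamma(20.2, 26.58).
The predictive distribution for the next observation is Lomax; its mean is β/(α−1) = 26.58/19.2 = 1.3844.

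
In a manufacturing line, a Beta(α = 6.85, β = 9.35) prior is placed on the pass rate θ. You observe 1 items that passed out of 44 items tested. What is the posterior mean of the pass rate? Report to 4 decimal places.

The Beta prior is conjugate to a Binomial/Bernoulli likelihood; the update adds successes to α and failures to β.
Posterior: Beta(α+k, β+n−k) = Beta(6.85+1, 9.35+43) = Beta(7.85, 52.35).
Posterior mean = α/(α+β) = 7.85/60.20 = 0.1304.

0.1304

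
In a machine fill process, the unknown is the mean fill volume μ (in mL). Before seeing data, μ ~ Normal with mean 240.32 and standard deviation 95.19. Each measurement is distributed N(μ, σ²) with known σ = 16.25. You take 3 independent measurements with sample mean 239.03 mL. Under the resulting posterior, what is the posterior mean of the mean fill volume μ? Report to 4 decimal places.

For Normal data with known variance σ², a Normal(μ₀, σ₀²) prior on μ is conjugate. Posterior precision = 1/σ₀² + n/σ²; posterior mean is the precision-weighted average of μ₀ and x̄.
n·x̄ = 3·239.03 = 717.09.
σ₀² = 95.19² = 9061.1361, σ² = 16.25² = 264.0625; σ² + n·σ₀² = 264.0625 + 3·9061.1361 = 27447.4708.
Posterior mean = (μ₀/σ₀² + n·x̄/σ²)/(1/σ₀² + n/σ²) = (σ²·μ₀ + σ₀²·n·x̄)/(σ² + n·σ₀²) = (264.0625·240.32 + 9061.1361·717.09)/27447.4708 = 6561109.585949/27447.4708 = 239.0424.

239.0424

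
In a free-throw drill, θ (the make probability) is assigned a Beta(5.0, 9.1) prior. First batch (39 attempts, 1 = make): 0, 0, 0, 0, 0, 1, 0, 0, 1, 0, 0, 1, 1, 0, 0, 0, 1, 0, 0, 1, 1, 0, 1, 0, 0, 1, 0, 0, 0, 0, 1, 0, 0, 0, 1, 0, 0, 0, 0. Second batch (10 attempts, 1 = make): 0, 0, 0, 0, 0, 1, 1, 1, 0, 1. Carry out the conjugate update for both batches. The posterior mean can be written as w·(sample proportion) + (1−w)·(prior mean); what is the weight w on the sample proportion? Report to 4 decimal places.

The Beta prior is conjugate to a Binomial/Bernoulli likelihood; the update adds successes to α and failures to β.
Total number of attempts: n = 39 + 10 = 49.
Posterior mean = (α₀+k)/(α₀+β₀+n) = [n/(α₀+β₀+n)]·(k/n) + [(α₀+β₀)/(α₀+β₀+n)]·α₀/(α₀+β₀), so only n and the prior enter the weight.
The weight on the data is w = n/(α₀+β₀+n) = 49/(5.0+9.1+49) = 49/63.1 = 0.7765.

0.7765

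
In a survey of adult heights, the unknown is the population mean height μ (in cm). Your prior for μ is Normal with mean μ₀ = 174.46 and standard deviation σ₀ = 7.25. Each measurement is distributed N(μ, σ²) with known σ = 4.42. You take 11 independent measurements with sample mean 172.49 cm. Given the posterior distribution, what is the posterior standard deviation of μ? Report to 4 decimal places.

1.3107

For Normal data with known variance σ², a Normal(μ₀, σ₀²) prior on μ is conjugate. Posterior precision = 1/σ₀² + n/σ²; posterior mean is the precision-weighted average of μ₀ and x̄.
σ₀² = 7.25² = 52.5625, σ² = 4.42² = 19.5364; σ² + n·σ₀² = 19.5364 + 11·52.5625 = 597.7239.
Posterior precision = 1/σ₀² + n/σ² = 1/52.5625 + 11/19.5364 = (σ² + n·σ₀²)/(σ₀²σ²) = 597.7239/(52.5625·19.5364); posterior variance σₙ² = σ₀²σ²/(σ² + n·σ₀²) = 52.5625·19.5364/597.7239 = 1.717987.
Posterior SD = √σₙ² = √(52.5625·19.5364/597.7239) = 1.3107.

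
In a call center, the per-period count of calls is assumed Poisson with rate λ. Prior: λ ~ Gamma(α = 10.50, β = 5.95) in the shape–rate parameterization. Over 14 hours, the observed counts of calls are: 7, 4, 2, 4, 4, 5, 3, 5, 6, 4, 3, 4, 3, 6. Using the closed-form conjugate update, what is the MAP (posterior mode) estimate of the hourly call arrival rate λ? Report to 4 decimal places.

3.4837

With a Gamma(shape α, rate β) prior, the Poisson likelihood is conjugate: the posterior is Gamma(α + ΣXᵢ, β + n).
Sum of counts S = 60 over n = 14 hours.
Posterior: Gamma(α+S, β+n) = Gamma(10.50+60, 5.95+14) = Gamma(70.50, 19.95).
Mode of Gamma(α,β) for α≥1 is (α−1)/β = 69.50/19.95 = 3.4837.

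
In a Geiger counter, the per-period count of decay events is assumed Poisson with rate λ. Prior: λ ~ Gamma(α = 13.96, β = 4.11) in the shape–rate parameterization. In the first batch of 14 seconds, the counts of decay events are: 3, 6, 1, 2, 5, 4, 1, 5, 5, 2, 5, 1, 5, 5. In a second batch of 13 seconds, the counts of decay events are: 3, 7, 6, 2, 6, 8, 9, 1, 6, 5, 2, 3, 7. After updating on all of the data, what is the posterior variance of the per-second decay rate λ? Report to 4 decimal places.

With a Gamma(shape α, rate β) prior, the Poisson likelihood is conjugate: the posterior is Gamma(α + ΣXᵢ, β + n).
Batch 1: sum of counts S = 50 over n = 14 seconds.
After batch 1: Gamma(α+S, β+n) = Gamma(13.96+50, 4.11+14) = Gamma(63.96, 18.11).
Batch 2: sum of counts S = 65 over n = 13 seconds.
After batch 2: Gamma(α+S, β+n) = Gamma(63.96+65, 18.11+13) = Gamma(128.96, 31.11).
Var = α/β² = 128.96/31.11² = 0.1332.

0.1332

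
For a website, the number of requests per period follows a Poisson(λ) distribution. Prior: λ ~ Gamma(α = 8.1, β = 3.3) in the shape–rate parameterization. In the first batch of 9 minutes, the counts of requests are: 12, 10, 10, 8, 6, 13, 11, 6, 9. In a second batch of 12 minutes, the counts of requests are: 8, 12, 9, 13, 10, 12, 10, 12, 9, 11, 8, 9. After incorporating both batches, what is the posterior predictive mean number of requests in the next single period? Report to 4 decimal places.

8.8930

With a Gamma(shape α, rate β) prior, the Poisson likelihood is conjugate: the posterior is Gamma(α + ΣXᵢ, β + n).
Batch 1: sum of counts S = 85 over n = 9 minutes.
After batch 1: Gamma(α+S, β+n) = Gamma(8.1+85, 3.3+9) = Gamma(93.1, 12.3).
Batch 2: sum of counts S = 123 over n = 12 minutes.
After batch 2: Gamma(α+S, β+n) = Gamma(93.1+123, 12.3+12) = Gamma(216.1, 24.3).
The predictive distribution for one future period is NegBinom with mean α/β = 8.8930.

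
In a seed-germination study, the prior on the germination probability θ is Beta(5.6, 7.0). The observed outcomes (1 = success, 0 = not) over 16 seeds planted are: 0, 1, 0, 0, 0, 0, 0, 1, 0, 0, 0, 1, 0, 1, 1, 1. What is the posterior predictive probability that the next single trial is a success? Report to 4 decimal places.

0.4056

The Beta prior is conjugate to a Binomial/Bernoulli likelihood; the update adds successes to α and failures to β.
Posterior: Beta(α+k, β+n−k) = Beta(5.6+6, 7.0+10) = Beta(11.6, 17.0).
For a single future Bernoulli trial, P(success | data) = α/(α+β) = 0.4056.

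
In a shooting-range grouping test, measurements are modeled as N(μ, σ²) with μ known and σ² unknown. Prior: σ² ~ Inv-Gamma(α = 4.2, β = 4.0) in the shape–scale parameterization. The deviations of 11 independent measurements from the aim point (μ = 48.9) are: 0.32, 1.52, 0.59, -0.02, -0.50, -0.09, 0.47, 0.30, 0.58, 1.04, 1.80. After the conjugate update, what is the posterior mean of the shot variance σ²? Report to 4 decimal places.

With known mean μ and an Inverse-Gamma(α, β) prior on σ², the Normal likelihood is conjugate: posterior is Inv-Gamma(α + n/2, β + Σ(xᵢ−μ)²/2).
Σ(xᵢ−μ)² = (0.32)² + (1.52)² + (0.59)² + (-0.02)² + (-0.50)² + (-0.09)² + (0.47)² + (0.30)² + (0.58)² + (1.04)² + (1.80)² = 7.9883.
Posterior: Inv-Gamma(4.2 + 11/2, 4.0 + 7.9883/2) = Inv-Gamma(9.70, 7.99415).
E[σ²|data] = β/(α−1) = 7.99415/8.70 = 0.9189.

0.9189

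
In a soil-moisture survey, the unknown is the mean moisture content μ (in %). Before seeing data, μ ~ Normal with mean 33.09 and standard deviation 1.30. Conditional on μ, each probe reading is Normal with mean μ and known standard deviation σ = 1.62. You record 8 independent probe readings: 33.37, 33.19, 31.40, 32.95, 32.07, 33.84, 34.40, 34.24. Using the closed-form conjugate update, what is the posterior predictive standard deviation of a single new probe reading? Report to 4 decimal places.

1.7027

For Normal data with known variance σ², a Normal(μ₀, σ₀²) prior on μ is conjugate. Posterior precision = 1/σ₀² + n/σ²; posterior mean is the precision-weighted average of μ₀ and x̄.
σ₀² = 1.30² = 1.69, σ² = 1.62² = 2.6244; σ² + n·σ₀² = 2.6244 + 8·1.69 = 16.1444.
Posterior precision = 1/σ₀² + n/σ² = 1/1.69 + 8/2.6244 = (σ² + n·σ₀²)/(σ₀²σ²) = 16.1444/(1.69·2.6244); posterior variance σₙ² = σ₀²σ²/(σ² + n·σ₀²) = 1.69·2.6244/16.1444 = 0.274723.
Predictive variance for one new observation = σₙ² + σ² = 1.69·2.6244/16.1444 + 2.6244 = σ²·(σ₀² + 16.1444)/16.1444 = 2.6244·17.8344/16.1444 = 2.899123; SD = √(2.6244·17.8344/16.1444) = 1.7027.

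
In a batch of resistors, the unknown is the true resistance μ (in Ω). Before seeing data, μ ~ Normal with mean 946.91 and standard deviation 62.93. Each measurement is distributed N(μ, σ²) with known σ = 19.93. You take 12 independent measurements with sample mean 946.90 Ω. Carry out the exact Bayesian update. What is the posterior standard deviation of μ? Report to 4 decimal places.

5.7294

For Normal data with known variance σ², a Normal(μ₀, σ₀²) prior on μ is conjugate. Posterior precision = 1/σ₀² + n/σ²; posterior mean is the precision-weighted average of μ₀ and x̄.
σ₀² = 62.93² = 3960.1849, σ² = 19.93² = 397.2049; σ² + n·σ₀² = 397.2049 + 12·3960.1849 = 47919.4237.
Posterior precision = 1/σ₀² + n/σ² = 1/3960.1849 + 12/397.2049 = (σ² + n·σ₀²)/(σ₀²σ²) = 47919.4237/(3960.1849·397.2049); posterior variance σₙ² = σ₀²σ²/(σ² + n·σ₀²) = 3960.1849·397.2049/47919.4237 = 32.826038.
Posterior SD = √σₙ² = √(3960.1849·397.2049/47919.4237) = 5.7294.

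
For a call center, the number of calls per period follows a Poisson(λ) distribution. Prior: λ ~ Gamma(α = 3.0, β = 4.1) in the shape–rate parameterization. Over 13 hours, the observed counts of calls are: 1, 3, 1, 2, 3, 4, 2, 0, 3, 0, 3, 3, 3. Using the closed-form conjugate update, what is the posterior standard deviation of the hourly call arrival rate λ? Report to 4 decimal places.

0.3256

With a Gamma(shape α, rate β) prior, the Poisson likelihood is conjugate: the posterior is Gamma(α + ΣXᵢ, β + n).
Sum of counts S = 28 over n = 13 hours.
Posterior: Gamma(α+S, β+n) = Gamma(3.0+28, 4.1+13) = Gamma(31.0, 17.1).
SD = √α/β = √31.0/17.1 = 0.3256.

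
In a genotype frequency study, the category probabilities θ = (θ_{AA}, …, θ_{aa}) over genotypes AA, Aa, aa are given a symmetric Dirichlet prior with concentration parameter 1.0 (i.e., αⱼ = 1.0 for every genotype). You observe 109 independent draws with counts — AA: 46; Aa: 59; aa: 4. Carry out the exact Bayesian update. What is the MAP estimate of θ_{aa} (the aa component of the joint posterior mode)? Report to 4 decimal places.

The Dirichlet prior is conjugate to the Multinomial likelihood: each posterior αⱼ = prior αⱼ + observed count nⱼ.
Posterior concentration: (47.0, 60.0, 5.0), total = 112.0.
Joint mode component: (α_{aa}−1)/(Σα−K) = 4.0/109.0 = 0.0367.

0.0367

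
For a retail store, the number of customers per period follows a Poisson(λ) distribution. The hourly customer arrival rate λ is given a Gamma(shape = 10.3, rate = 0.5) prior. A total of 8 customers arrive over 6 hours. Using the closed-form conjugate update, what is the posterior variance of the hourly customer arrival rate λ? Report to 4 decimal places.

0.4331

With a Gamma(shape α, rate β) prior, the Poisson likelihood is conjugate: the posterior is Gamma(α + ΣXᵢ, β + n).
Posterior: Gamma(α+S, β+n) = Gamma(10.3+8, 0.5+6) = Gamma(18.3, 6.5).
Var = α/β² = 18.3/6.5² = 0.4331.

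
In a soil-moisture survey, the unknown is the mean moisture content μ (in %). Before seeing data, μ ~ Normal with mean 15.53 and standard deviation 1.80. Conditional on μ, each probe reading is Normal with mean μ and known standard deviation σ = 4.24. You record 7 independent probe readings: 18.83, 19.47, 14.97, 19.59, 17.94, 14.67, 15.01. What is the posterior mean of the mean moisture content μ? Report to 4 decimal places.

16.4680

For Normal data with known variance σ², a Normal(μ₀, σ₀²) prior on μ is conjugate. Posterior precision = 1/σ₀² + n/σ²; posterior mean is the precision-weighted average of μ₀ and x̄.
Σxᵢ = 18.83 + 19.47 + 14.97 + 19.59 + 17.94 + 14.67 + 15.01 = 120.48, so n·x̄ = 120.48.
σ₀² = 1.80² = 3.24, σ² = 4.24² = 17.9776; σ² + n·σ₀² = 17.9776 + 7·3.24 = 40.6576.
Posterior mean = (μ₀/σ₀² + n·x̄/σ²)/(1/σ₀² + n/σ²) = (σ²·μ₀ + σ₀²·n·x̄)/(σ² + n·σ₀²) = (17.9776·15.53 + 3.24·120.48)/40.6576 = 669.547328/40.6576 = 16.4680.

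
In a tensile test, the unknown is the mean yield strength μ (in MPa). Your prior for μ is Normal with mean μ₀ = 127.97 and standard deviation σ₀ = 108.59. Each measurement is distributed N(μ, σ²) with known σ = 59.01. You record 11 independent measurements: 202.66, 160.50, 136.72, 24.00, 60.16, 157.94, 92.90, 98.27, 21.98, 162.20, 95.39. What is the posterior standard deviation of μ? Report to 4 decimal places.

For Normal data with known variance σ², a Normal(μ₀, σ₀²) prior on μ is conjugate. Posterior precision = 1/σ₀² + n/σ²; posterior mean is the precision-weighted average of μ₀ and x̄.
σ₀² = 108.59² = 11791.7881, σ² = 59.01² = 3482.1801; σ² + n·σ₀² = 3482.1801 + 11·11791.7881 = 133191.8492.
Posterior precision = 1/σ₀² + n/σ² = 1/11791.7881 + 11/3482.1801 = (σ² + n·σ₀²)/(σ₀²σ²) = 133191.8492/(11791.7881·3482.1801); posterior variance σₙ² = σ₀²σ²/(σ² + n·σ₀²) = 11791.7881·3482.1801/133191.8492 = 308.285605.
Posterior SD = √σₙ² = √(11791.7881·3482.1801/133191.8492) = 17.5581.

17.5581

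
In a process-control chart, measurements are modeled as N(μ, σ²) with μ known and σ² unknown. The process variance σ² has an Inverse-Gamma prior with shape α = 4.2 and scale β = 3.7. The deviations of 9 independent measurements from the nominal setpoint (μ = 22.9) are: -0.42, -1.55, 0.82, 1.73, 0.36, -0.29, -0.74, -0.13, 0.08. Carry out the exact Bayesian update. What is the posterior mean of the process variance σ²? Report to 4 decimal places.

With known mean μ and an Inverse-Gamma(α, β) prior on σ², the Normal likelihood is conjugate: posterior is Inv-Gamma(α + n/2, β + Σ(xᵢ−μ)²/2).
Σ(xᵢ−μ)² = (-0.42)² + (-1.55)² + (0.82)² + (1.73)² + (0.36)² + (-0.29)² + (-0.74)² + (-0.13)² + (0.08)² = 7.0288.
Posterior: Inv-Gamma(4.2 + 9/2, 3.7 + 7.0288/2) = Inv-Gamma(8.70, 7.21440).
E[σ²|data] = β/(α−1) = 7.21440/7.70 = 0.9369.

0.9369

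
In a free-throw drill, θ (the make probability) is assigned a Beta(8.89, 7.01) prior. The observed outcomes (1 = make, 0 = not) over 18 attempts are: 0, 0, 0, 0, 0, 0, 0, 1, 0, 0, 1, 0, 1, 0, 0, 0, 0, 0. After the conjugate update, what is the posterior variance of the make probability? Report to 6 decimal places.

0.006525

The Beta prior is conjugate to a Binomial/Bernoulli likelihood; the update adds successes to α and failures to β.
Posterior: Beta(α+k, β+n−k) = Beta(8.89+3, 7.01+15) = Beta(11.89, 22.01).
Var = αβ/((α+β)²(α+β+1)) = 11.89·22.01/(33.90²·34.90) = 0.006525.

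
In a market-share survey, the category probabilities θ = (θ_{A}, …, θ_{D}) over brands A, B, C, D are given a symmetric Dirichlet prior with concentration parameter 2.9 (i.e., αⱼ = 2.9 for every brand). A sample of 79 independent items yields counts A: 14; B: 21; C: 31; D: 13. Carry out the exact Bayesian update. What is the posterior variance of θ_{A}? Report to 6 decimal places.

The Dirichlet prior is conjugate to the Multinomial likelihood: each posterior αⱼ = prior αⱼ + observed count nⱼ.
Posterior concentration: (16.9, 23.9, 33.9, 15.9), total = 90.6.
Var[θ_j] = α_j(Σα−α_j)/((Σα)²(Σα+1)) = 16.9·73.7/(90.6²·91.6) = 0.001657.

0.001657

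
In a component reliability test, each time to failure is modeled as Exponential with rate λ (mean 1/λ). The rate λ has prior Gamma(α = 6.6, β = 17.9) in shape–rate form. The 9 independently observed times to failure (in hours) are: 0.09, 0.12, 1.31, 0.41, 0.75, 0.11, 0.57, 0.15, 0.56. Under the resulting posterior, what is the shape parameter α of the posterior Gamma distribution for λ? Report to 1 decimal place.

15.6

With a Gamma(shape α, rate β) prior on the exponential rate λ, the posterior after n observations with total T = Σxᵢ is Gamma(α+n, β+T).
Sum of observations T = 4.07 hours; n = 9.
Posterior: Gamma(6.6+9, 17.9+4.07) = Gamma(15.6, 21.97).
Posterior α = 15.6.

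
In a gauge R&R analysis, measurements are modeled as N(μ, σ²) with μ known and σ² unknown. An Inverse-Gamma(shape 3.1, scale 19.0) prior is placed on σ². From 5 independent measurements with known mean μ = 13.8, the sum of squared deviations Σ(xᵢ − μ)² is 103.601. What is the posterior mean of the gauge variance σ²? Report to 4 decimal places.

15.3914

With known mean μ and an Inverse-Gamma(α, β) prior on σ², the Normal likelihood is conjugate: posterior is Inv-Gamma(α + n/2, β + Σ(xᵢ−μ)²/2).
Posterior: Inv-Gamma(3.1 + 5/2, 19.0 + 103.601/2) = Inv-Gamma(5.60, 70.8005).
E[σ²|data] = β/(α−1) = 70.8005/4.60 = 15.3914.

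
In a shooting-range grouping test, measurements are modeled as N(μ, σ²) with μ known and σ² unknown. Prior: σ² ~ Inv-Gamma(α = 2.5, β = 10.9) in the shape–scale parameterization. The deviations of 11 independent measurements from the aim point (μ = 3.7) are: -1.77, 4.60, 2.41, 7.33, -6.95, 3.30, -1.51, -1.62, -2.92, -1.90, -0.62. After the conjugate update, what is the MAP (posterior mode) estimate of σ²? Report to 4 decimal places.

10.1249

With known mean μ and an Inverse-Gamma(α, β) prior on σ², the Normal likelihood is conjugate: posterior is Inv-Gamma(α + n/2, β + Σ(xᵢ−μ)²/2).
Σ(xᵢ−μ)² = (-1.77)² + (4.60)² + (2.41)² + (7.33)² + (-6.95)² + (3.30)² + (-1.51)² + (-1.62)² + (-2.92)² + (-1.90)² + (-0.62)² = 160.4477.
Posterior: Inv-Gamma(2.5 + 11/2, 10.9 + 160.4477/2) = Inv-Gamma(8.00, 91.12385).
Mode = β/(α+1) = 91.12385/9.00 = 10.1249.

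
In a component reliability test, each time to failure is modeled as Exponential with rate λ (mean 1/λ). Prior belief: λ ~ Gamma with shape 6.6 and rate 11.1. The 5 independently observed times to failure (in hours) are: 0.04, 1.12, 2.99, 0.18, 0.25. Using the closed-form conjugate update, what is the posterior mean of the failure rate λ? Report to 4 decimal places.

With a Gamma(shape α, rate β) prior on the exponential rate λ, the posterior after n observations with total T = Σxᵢ is Gamma(α+n, β+T).
Sum of observations T = 4.58 hours; n = 5.
Posterior: Gamma(6.6+5, 11.1+4.58) = Gamma(11.6, 15.68).
Posterior mean of λ = α/β = 11.6/15.68 = 0.7398.

0.7398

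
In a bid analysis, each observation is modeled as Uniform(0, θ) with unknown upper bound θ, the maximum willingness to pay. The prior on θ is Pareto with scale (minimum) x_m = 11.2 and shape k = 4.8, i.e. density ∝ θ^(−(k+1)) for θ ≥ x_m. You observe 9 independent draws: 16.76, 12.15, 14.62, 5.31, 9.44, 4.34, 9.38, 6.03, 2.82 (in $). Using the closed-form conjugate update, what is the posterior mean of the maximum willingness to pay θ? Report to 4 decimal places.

A Pareto(scale x_m, shape k) prior on the upper bound θ of Uniform(0, θ) is conjugate: posterior is Pareto(max(x_m, max xᵢ), k + n).
Sample maximum = 16.76; prior scale x_m = 11.2 → posterior scale = max = 16.76.
Posterior shape = 4.8 + 9 = 13.8.
E[θ|data] = k·x_m/(k−1) = 13.8·16.76/12.8 = 18.0694.

18.0694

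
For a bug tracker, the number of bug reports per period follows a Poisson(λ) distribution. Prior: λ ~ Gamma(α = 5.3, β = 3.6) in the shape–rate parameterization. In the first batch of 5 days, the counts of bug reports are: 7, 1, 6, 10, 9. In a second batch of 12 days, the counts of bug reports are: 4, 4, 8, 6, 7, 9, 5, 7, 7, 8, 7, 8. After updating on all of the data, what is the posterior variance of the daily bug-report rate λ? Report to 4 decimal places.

0.2788

With a Gamma(shape α, rate β) prior, the Poisson likelihood is conjugate: the posterior is Gamma(α + ΣXᵢ, β + n).
Batch 1: sum of counts S = 33 over n = 5 days.
After batch 1: Gamma(α+S, β+n) = Gamma(5.3+33, 3.6+5) = Gamma(38.3, 8.6).
Batch 2: sum of counts S = 80 over n = 12 days.
After batch 2: Gamma(α+S, β+n) = Gamma(38.3+80, 8.6+12) = Gamma(118.3, 20.6).
Var = α/β² = 118.3/20.6² = 0.2788.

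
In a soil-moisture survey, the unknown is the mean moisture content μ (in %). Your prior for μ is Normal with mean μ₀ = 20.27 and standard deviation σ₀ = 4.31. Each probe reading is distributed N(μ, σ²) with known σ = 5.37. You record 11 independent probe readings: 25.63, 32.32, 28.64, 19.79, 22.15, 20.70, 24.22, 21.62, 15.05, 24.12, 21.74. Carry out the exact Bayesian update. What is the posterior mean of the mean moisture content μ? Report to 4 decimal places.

For Normal data with known variance σ², a Normal(μ₀, σ₀²) prior on μ is conjugate. Posterior precision = 1/σ₀² + n/σ²; posterior mean is the precision-weighted average of μ₀ and x̄.
Σxᵢ = 25.63 + 32.32 + 28.64 + 19.79 + 22.15 + 20.70 + 24.22 + 21.62 + 15.05 + 24.12 + 21.74 = 255.98, so n·x̄ = 255.98.
σ₀² = 4.31² = 18.5761, σ² = 5.37² = 28.8369; σ² + n·σ₀² = 28.8369 + 11·18.5761 = 233.174.
Posterior mean = (μ₀/σ₀² + n·x̄/σ²)/(1/σ₀² + n/σ²) = (σ²·μ₀ + σ₀²·n·x̄)/(σ² + n·σ₀²) = (28.8369·20.27 + 18.5761·255.98)/233.174 = 5339.634041/233.174 = 22.8998.

22.8998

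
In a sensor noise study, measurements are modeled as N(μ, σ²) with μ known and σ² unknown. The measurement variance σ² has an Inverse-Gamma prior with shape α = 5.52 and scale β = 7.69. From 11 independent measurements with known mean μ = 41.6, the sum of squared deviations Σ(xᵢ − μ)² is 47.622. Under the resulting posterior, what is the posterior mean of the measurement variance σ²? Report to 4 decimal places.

With known mean μ and an Inverse-Gamma(α, β) prior on σ², the Normal likelihood is conjugate: posterior is Inv-Gamma(α + n/2, β + Σ(xᵢ−μ)²/2).
Posterior: Inv-Gamma(5.52 + 11/2, 7.69 + 47.622/2) = Inv-Gamma(11.02, 31.5010).
E[σ²|data] = β/(α−1) = 31.5010/10.02 = 3.1438.

3.1438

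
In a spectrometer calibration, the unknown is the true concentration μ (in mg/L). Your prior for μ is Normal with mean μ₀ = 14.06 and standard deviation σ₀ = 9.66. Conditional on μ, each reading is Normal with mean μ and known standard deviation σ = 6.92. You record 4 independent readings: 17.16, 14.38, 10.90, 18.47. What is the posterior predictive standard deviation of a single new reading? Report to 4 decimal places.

For Normal data with known variance σ², a Normal(μ₀, σ₀²) prior on μ is conjugate. Posterior precision = 1/σ₀² + n/σ²; posterior mean is the precision-weighted average of μ₀ and x̄.
σ₀² = 9.66² = 93.3156, σ² = 6.92² = 47.8864; σ² + n·σ₀² = 47.8864 + 4·93.3156 = 421.1488.
Posterior precision = 1/σ₀² + n/σ² = 1/93.3156 + 4/47.8864 = (σ² + n·σ₀²)/(σ₀²σ²) = 421.1488/(93.3156·47.8864); posterior variance σₙ² = σ₀²σ²/(σ² + n·σ₀²) = 93.3156·47.8864/421.1488 = 10.610378.
Predictive variance for one new observation = σₙ² + σ² = 93.3156·47.8864/421.1488 + 47.8864 = σ²·(σ₀² + 421.1488)/421.1488 = 47.8864·514.4644/421.1488 = 58.496778; SD = √(47.8864·514.4644/421.1488) = 7.6483.

7.6483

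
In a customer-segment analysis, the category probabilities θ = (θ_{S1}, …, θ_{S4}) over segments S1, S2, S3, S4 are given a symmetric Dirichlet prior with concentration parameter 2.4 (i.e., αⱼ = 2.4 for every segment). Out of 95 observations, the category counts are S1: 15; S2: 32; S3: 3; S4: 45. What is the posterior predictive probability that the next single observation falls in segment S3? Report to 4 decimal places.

The Dirichlet prior is conjugate to the Multinomial likelihood: each posterior αⱼ = prior αⱼ + observed count nⱼ.
Posterior concentration: (17.4, 34.4, 5.4, 47.4), total = 104.6.
P(next = S3 | data) = α_{S3}/Σα = 0.0516.

0.0516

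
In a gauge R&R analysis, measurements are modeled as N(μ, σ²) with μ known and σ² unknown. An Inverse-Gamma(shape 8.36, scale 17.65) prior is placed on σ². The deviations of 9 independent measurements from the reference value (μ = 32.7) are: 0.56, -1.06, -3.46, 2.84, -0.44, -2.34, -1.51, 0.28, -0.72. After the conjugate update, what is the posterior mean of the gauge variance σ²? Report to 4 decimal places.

2.7538

With known mean μ and an Inverse-Gamma(α, β) prior on σ², the Normal likelihood is conjugate: posterior is Inv-Gamma(α + n/2, β + Σ(xᵢ−μ)²/2).
Σ(xᵢ−μ)² = (0.56)² + (-1.06)² + (-3.46)² + (2.84)² + (-0.44)² + (-2.34)² + (-1.51)² + (0.28)² + (-0.72)² = 30.0205.
Posterior: Inv-Gamma(8.36 + 9/2, 17.65 + 30.0205/2) = Inv-Gamma(12.86, 32.66025).
E[σ²|data] = β/(α−1) = 32.66025/11.86 = 2.7538.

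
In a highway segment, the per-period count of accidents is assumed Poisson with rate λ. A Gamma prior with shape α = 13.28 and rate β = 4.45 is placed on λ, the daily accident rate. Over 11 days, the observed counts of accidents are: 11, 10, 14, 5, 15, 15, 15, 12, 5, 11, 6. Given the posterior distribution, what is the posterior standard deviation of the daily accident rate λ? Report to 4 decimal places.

With a Gamma(shape α, rate β) prior, the Poisson likelihood is conjugate: the posterior is Gamma(α + ΣXᵢ, β + n).
Sum of counts S = 119 over n = 11 days.
Posterior: Gamma(α+S, β+n) = Gamma(13.28+119, 4.45+11) = Gamma(132.28, 15.45).
SD = √α/β = √132.28/15.45 = 0.7444.

0.7444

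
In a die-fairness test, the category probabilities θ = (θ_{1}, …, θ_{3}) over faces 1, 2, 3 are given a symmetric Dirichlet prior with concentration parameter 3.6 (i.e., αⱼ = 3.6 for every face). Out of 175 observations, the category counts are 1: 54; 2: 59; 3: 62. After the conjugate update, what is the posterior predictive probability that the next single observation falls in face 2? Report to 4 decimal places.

The Dirichlet prior is conjugate to the Multinomial likelihood: each posterior αⱼ = prior αⱼ + observed count nⱼ.
Posterior concentration: (57.6, 62.6, 65.6), total = 185.8.
P(next = 2 | data) = α_{2}/Σα = 0.3369.

0.3369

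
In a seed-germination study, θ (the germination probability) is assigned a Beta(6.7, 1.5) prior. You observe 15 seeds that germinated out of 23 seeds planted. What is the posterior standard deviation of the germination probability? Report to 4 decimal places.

0.0811

The Beta prior is conjugate to a Binomial/Bernoulli likelihood; the update adds successes to α and failures to β.
Posterior: Beta(α+k, β+n−k) = Beta(6.7+15, 1.5+8) = Beta(21.7, 9.5).
Var = αβ/((α+β)²(α+β+1)) = 21.7·9.5/(31.2²·32.2) = 0.00657686; SD = √0.00657686 = 0.0811.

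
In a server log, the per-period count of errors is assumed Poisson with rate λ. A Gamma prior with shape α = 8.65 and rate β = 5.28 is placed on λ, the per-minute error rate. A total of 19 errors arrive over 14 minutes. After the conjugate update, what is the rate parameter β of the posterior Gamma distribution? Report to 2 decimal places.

With a Gamma(shape α, rate β) prior, the Poisson likelihood is conjugate: the posterior is Gamma(α + ΣXᵢ, β + n).
Posterior: Gamma(α+S, β+n) = Gamma(8.65+19, 5.28+14) = Gamma(27.65, 19.28).
Posterior β = 19.28.

19.28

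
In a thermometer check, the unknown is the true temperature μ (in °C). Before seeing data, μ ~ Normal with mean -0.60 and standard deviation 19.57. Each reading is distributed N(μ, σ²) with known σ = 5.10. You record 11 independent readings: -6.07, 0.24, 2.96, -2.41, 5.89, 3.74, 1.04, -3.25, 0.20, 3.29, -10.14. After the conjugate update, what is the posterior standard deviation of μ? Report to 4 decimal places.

For Normal data with known variance σ², a Normal(μ₀, σ₀²) prior on μ is conjugate. Posterior precision = 1/σ₀² + n/σ²; posterior mean is the precision-weighted average of μ₀ and x̄.
σ₀² = 19.57² = 382.9849, σ² = 5.10² = 26.01; σ² + n·σ₀² = 26.01 + 11·382.9849 = 4238.8439.
Posterior precision = 1/σ₀² + n/σ² = 1/382.9849 + 11/26.01 = (σ² + n·σ₀²)/(σ₀²σ²) = 4238.8439/(382.9849·26.01); posterior variance σₙ² = σ₀²σ²/(σ² + n·σ₀²) = 382.9849·26.01/4238.8439 = 2.350036.
Posterior SD = √σₙ² = √(382.9849·26.01/4238.8439) = 1.5330.

1.5330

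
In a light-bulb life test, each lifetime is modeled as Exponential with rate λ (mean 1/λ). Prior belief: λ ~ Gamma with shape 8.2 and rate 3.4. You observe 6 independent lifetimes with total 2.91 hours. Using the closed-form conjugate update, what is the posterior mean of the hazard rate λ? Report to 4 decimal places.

2.2504

With a Gamma(shape α, rate β) prior on the exponential rate λ, the posterior after n observations with total T = Σxᵢ is Gamma(α+n, β+T).
Posterior: Gamma(8.2+6, 3.4+2.91) = Gamma(14.2, 6.31).
Posterior mean of λ = α/β = 14.2/6.31 = 2.2504.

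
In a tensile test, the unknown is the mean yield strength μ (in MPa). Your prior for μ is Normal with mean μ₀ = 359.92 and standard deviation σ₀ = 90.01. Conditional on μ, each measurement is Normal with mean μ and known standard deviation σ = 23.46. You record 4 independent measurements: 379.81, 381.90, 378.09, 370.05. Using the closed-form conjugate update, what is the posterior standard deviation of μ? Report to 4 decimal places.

11.6316

For Normal data with known variance σ², a Normal(μ₀, σ₀²) prior on μ is conjugate. Posterior precision = 1/σ₀² + n/σ²; posterior mean is the precision-weighted average of μ₀ and x̄.
σ₀² = 90.01² = 8101.8001, σ² = 23.46² = 550.3716; σ² + n·σ₀² = 550.3716 + 4·8101.8001 = 32957.572.
Posterior precision = 1/σ₀² + n/σ² = 1/8101.8001 + 4/550.3716 = (σ² + n·σ₀²)/(σ₀²σ²) = 32957.572/(8101.8001·550.3716); posterior variance σₙ² = σ₀²σ²/(σ² + n·σ₀²) = 8101.8001·550.3716/32957.572 = 135.295181.
Posterior SD = √σₙ² = √(8101.8001·550.3716/32957.572) = 11.6316.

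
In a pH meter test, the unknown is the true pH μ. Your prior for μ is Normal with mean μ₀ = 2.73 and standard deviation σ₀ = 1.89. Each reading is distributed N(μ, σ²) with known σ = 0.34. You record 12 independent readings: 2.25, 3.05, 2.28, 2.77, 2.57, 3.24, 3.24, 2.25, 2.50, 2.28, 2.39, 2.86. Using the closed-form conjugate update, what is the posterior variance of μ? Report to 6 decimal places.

For Normal data with known variance σ², a Normal(μ₀, σ₀²) prior on μ is conjugate. Posterior precision = 1/σ₀² + n/σ²; posterior mean is the precision-weighted average of μ₀ and x̄.
σ₀² = 1.89² = 3.5721, σ² = 0.34² = 0.1156; σ² + n·σ₀² = 0.1156 + 12·3.5721 = 42.9808.
Posterior precision = 1/σ₀² + n/σ² = 1/3.5721 + 12/0.1156 = (σ² + n·σ₀²)/(σ₀²σ²) = 42.9808/(3.5721·0.1156); posterior variance σₙ² = σ₀²σ²/(σ² + n·σ₀²) = 3.5721·0.1156/42.9808 = 0.009607.

0.009607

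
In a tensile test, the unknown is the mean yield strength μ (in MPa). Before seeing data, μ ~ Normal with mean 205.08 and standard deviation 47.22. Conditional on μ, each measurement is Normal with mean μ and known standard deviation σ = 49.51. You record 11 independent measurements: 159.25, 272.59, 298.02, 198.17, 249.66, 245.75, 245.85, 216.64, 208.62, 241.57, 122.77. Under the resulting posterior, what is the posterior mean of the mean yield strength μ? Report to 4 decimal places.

For Normal data with known variance σ², a Normal(μ₀, σ₀²) prior on μ is conjugate. Posterior precision = 1/σ₀² + n/σ²; posterior mean is the precision-weighted average of μ₀ and x̄.
Σxᵢ = 159.25 + 272.59 + 298.02 + 198.17 + 249.66 + 245.75 + 245.85 + 216.64 + 208.62 + 241.57 + 122.77 = 2458.89, so n·x̄ = 2458.89.
σ₀² = 47.22² = 2229.7284, σ² = 49.51² = 2451.2401; σ² + n·σ₀² = 2451.2401 + 11·2229.7284 = 26978.2525.
Posterior mean = (μ₀/σ₀² + n·x̄/σ²)/(1/σ₀² + n/σ²) = (σ²·μ₀ + σ₀²·n·x̄)/(σ² + n·σ₀²) = (2451.2401·205.08 + 2229.7284·2458.89)/26978.2525 = 5985357.185184/26978.2525 = 221.8586.

221.8586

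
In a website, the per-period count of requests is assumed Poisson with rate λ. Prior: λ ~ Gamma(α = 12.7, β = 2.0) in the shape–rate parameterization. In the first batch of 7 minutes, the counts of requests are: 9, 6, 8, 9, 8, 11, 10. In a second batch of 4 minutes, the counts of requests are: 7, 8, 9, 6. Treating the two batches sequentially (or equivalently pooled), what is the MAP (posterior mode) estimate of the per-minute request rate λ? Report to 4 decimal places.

7.9000

With a Gamma(shape α, rate β) prior, the Poisson likelihood is conjugate: the posterior is Gamma(α + ΣXᵢ, β + n).
Batch 1: sum of counts S = 61 over n = 7 minutes.
After batch 1: Gamma(α+S, β+n) = Gamma(12.7+61, 2.0+7) = Gamma(73.7, 9.0).
Batch 2: sum of counts S = 30 over n = 4 minutes.
After batch 2: Gamma(α+S, β+n) = Gamma(73.7+30, 9.0+4) = Gamma(103.7, 13.0).
Mode of Gamma(α,β) for α≥1 is (α−1)/β = 102.7/13.0 = 7.9000.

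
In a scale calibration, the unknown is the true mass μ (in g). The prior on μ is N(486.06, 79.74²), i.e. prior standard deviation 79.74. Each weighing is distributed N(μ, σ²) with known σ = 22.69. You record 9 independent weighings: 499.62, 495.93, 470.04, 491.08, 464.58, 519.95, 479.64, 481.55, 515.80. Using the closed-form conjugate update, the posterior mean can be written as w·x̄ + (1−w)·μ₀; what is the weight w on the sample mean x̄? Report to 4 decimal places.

0.9911

For Normal data with known variance σ², a Normal(μ₀, σ₀²) prior on μ is conjugate. Posterior precision = 1/σ₀² + n/σ²; posterior mean is the precision-weighted average of μ₀ and x̄.
σ₀² = 79.74² = 6358.4676, σ² = 22.69² = 514.8361. Prior precision 1/σ₀² = 1/6358.4676; data precision n/σ² = 9/514.8361.
w = (n/σ²)/(1/σ₀² + n/σ²) = n·σ₀²/(σ² + n·σ₀²) = 9·6358.4676/(514.8361 + 9·6358.4676) = 57226.2084/57741.0445 = 0.9911.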